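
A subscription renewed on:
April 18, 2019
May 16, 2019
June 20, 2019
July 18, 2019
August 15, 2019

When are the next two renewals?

September 19, 2019; October 17, 2019

Gaps: 28, 35, 28, 28 days — a mix of 28 and 35. Every date is a Thursday.
Each is the 3rd Thursday of its month.
September 2019 — 3rd Thursday is September 19, 2019.
October 2019 — 3rd Thursday is October 17, 2019.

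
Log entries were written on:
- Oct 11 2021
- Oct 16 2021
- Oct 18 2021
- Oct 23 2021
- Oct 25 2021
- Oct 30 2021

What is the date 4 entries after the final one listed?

The gap pattern 5, 2, 5, 2, 5 repeats every 2 events.
These are the Mondays and Saturdays of each week.
Next Monday: Nov 1 2021.
The following Saturday is Nov 6 2021.
Next Monday: Nov 8 2021.
The following Saturday is Nov 13 2021.

Nov 13 2021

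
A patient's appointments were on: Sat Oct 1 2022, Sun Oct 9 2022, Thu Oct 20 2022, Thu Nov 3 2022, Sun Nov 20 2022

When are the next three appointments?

Sat Dec 10 2022, Mon Jan 2 2023, Sat Jan 28 2023

Intervals are 8, 11, 14, 17 days — an arithmetic progression with common difference 3.
Next gap: 20 days. Sun Nov 20 2022 + 20 days = Sat Dec 10 2022.
Next gap: 23 days. Sat Dec 10 2022 + 23 days = Mon Jan 2 2023.
Next gap: 26 days. Mon Jan 2 2023 + 26 days = Sat Jan 28 2023.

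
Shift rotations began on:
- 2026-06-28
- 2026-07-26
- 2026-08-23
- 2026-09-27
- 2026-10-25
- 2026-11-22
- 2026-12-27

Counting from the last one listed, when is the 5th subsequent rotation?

These are Sundays at 28- or 35-day spacing (28, 28, 35, 28, 28, 35).
The pattern: 4th Sunday of the month.
4th Sunday of January 2027: 2027-01-24.
4th Sunday of February 2027: 2027-02-28.
March 2027 — 4th Sunday is 2027-03-28.
4th Sunday of April 2027: 2027-04-25.
4th Sunday of May 2027: 2027-05-23.

2027-05-23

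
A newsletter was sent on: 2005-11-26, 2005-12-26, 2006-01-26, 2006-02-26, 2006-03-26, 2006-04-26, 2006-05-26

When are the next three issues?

Gaps: 30, 31, 31, 28, 31, 30 days — not constant. Every event is on the 26th of the month.
Pattern: the 26th of each month.
June 2006: 2006-06-26.
July 2006: 2006-07-26.
August 2006: 2006-08-26.

2006-06-26, 2006-07-26, 2006-08-26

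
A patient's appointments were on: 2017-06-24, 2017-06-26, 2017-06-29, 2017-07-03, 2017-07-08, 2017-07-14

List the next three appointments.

2017-07-21, 2017-07-29, 2017-08-07

Intervals are 2, 3, 4, 5, 6 days — an arithmetic progression with common difference 1.
Next gap: 7 days. 2017-07-14 + 7 days = 2017-07-21.
Next gap: 8 days. 2017-07-21 + 8 days = 2017-07-29.
Next gap: 9 days. 2017-07-29 + 9 days = 2017-08-07.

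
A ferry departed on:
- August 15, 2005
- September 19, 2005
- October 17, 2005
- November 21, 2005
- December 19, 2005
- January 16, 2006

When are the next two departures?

February 20, 2006; March 20, 2006

All dates are Mondays, 35, 28, 35, 28, 28 days apart.
Specifically, the 3rd Monday of each month.
3rd Monday of February 2006: February 20, 2006.
March 2006 — 3rd Monday is March 20, 2006.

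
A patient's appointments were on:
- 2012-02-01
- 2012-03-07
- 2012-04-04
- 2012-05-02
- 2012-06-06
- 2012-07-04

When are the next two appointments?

Gaps: 35, 28, 28, 35, 28 days — a mix of 28 and 35. Every date is a Wednesday.
Each is the 1st Wednesday of its month.
1st Wednesday of August 2012: 2012-08-01.
September 2012 — 1st Wednesday is 2012-09-05.

2012-08-01, 2012-09-05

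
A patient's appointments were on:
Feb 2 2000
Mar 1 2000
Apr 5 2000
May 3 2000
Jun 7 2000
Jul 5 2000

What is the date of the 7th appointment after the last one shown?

Feb 7 2001

Gaps: 28, 35, 28, 35, 28 days — a mix of 28 and 35. Every date is a Wednesday.
Each is the 1st Wednesday of its month.
August 2000 — 1st Wednesday is Aug 2 2000.
1st Wednesday of September 2000: Sep 6 2000.
October 2000 — 1st Wednesday is Oct 4 2000.
1st Wednesday of November 2000: Nov 1 2000.
1st Wednesday of December 2000: Dec 6 2000.
1st Wednesday of January 2001: Jan 3 2001.
February 2001 — 1st Wednesday is Feb 7 2001.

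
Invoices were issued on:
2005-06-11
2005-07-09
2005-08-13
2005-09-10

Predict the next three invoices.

2005-10-08, 2005-11-12, 2005-12-10

All dates are Saturdays, 28, 35, 28 days apart.
Specifically, the 2nd Saturday of each month.
2nd Saturday of October 2005: 2005-10-08.
2nd Saturday of November 2005: 2005-11-12.
2nd Saturday of December 2005: 2005-12-10.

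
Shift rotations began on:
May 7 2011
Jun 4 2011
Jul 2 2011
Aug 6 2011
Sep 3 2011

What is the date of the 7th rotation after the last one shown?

All dates are Saturdays, 28, 28, 35, 28 days apart.
Specifically, the 1st Saturday of each month.
October 2011 — 1st Saturday is Oct 1 2011.
1st Saturday of November 2011: Nov 5 2011.
1st Saturday of December 2011: Dec 3 2011.
1st Saturday of January 2012: Jan 7 2012.
February 2012 — 1st Saturday is Feb 4 2012.
1st Saturday of March 2012: Mar 3 2012.
April 2012 — 1st Saturday is Apr 7 2012.

Apr 7 2012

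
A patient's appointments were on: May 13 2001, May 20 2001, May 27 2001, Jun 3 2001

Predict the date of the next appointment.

Every event comes 7 days after the last (7, 7, 7).
Jun 3 2001 + 7 days = Jun 10 2001.

Jun 10 2001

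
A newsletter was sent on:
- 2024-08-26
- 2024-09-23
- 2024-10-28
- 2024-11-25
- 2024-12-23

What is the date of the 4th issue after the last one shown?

These are Mondays at 28- or 35-day spacing (28, 35, 28, 28).
The pattern: 4th Monday of the month.
January 2025 — 4th Monday is 2025-01-27.
4th Monday of February 2025: 2025-02-24.
4th Monday of March 2025: 2025-03-24.
April 2025 — 4th Monday is 2025-04-28.

2025-04-28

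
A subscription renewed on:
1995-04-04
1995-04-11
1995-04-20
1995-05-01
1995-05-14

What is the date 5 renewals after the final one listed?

1995-08-17

The spacing grows by 2 each time: 7, 9, 11, 13 days.
Next gap: 15 days. 1995-05-14 + 15 days = 1995-05-29.
Next gap: 17 days. 1995-05-29 + 17 days = 1995-06-15.
Next gap: 19 days. 1995-06-15 + 19 days = 1995-07-04.
Next gap: 21 days. 1995-07-04 + 21 days = 1995-07-25.
Next gap: 23 days. 1995-07-25 + 23 days = 1995-08-17.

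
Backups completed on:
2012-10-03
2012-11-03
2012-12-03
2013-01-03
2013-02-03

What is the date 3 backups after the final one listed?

Each date is the 3rd; the gaps (31, 30, 31, 31) track the month lengths.
The rule is the 3rd of each month.
March 2013: 2013-03-03.
Next: April 2013 → 2013-04-03.
May 2013: 2013-05-03.

2013-05-03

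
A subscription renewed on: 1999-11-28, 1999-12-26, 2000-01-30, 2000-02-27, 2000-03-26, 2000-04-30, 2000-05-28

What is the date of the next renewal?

2000-06-25

Every date is a Sunday; gaps 28, 35, 28, 28, 35, 28 days.
Each is the last Sunday of its month (at least one falls on the 29th or later, ruling out '4th Sunday').
June 2000 ends with Sunday 2000-06-25.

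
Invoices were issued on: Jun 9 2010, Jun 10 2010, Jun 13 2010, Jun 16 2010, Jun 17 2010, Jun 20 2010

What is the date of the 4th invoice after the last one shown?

Jun 30 2010

Every event lands on a Wednesday or Thursday or Sunday (gaps cycle 1, 3, 3, 1, 3).
So the schedule is: every Wednesday, Thursday and Sunday.
Next Wednesday: Jun 23 2010.
Next Thursday: Jun 24 2010.
Next Sunday: Jun 27 2010.
The following Wednesday is Jun 30 2010.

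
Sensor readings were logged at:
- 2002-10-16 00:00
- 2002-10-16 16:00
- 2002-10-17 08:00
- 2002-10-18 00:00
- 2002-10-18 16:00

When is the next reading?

2002-10-19 08:00

The interval is a steady 16 hours (16, 16, 16, 16).
2002-10-18 16:00 + 16 h = 2002-10-19 08:00.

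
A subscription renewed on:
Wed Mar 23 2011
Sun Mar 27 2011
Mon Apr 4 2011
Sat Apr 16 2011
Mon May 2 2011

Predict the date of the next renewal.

Sun May 22 2011

The spacing grows by 4 each time: 4, 8, 12, 16 days.
Next gap: 20 days. Mon May 2 2011 + 20 days = Sun May 22 2011.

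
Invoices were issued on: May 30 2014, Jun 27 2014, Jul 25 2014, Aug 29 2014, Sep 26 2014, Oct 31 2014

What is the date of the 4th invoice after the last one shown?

Feb 27 2015

These are Fridays with 28, 28, 35, 28, 35-day gaps.
Each is the final Friday of its month — May 30 2014 is past the 28th, so '4th Friday' doesn't fit.
November 2014 ends with Friday Nov 28 2014.
Last Friday of December 2014: Dec 26 2014.
Last Friday of January 2015: Jan 30 2015.
February 2015 ends with Friday Feb 27 2015.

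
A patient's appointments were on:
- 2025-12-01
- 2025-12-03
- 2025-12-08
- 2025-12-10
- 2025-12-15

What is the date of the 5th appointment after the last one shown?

Gaps: 2, 5, 2, 5 days — not constant, but cyclic with period 2.
The events fall on every Monday and Wednesday.
The following Wednesday is 2025-12-17.
The following Monday is 2025-12-22.
Next Wednesday: 2025-12-24.
Next Monday: 2025-12-29.
Next Wednesday: 2025-12-31.

2025-12-31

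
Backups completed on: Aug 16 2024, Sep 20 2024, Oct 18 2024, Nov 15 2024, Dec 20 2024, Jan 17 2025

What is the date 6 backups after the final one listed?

Jul 18 2025

Gaps: 35, 28, 28, 35, 28 days — a mix of 28 and 35. Every date is a Friday.
Each is the 3rd Friday of its month.
February 2025 — 3rd Friday is Feb 21 2025.
3rd Friday of March 2025: Mar 21 2025.
3rd Friday of April 2025: Apr 18 2025.
3rd Friday of May 2025: May 16 2025.
3rd Friday of June 2025: Jun 20 2025.
July 2025 — 3rd Friday is Jul 18 2025.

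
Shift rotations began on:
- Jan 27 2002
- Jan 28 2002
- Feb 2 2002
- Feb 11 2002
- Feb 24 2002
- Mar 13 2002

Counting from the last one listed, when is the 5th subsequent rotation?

Gaps: 1, 5, 9, 13, 17 days — each gap is 4 larger than the previous one.
Next gap: 21 days. Mar 13 2002 + 21 days = Apr 3 2002.
Next gap: 25 days. Apr 3 2002 + 25 days = Apr 28 2002.
Next gap: 29 days. Apr 28 2002 + 29 days = May 27 2002.
Next gap: 33 days. May 27 2002 + 33 days = Jun 29 2002.
Next gap: 37 days. Jun 29 2002 + 37 days = Aug 5 2002.

Aug 5 2002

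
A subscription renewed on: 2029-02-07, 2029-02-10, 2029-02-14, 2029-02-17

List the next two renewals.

Gaps: 3, 4, 3 days — not constant, but cyclic with period 2.
The events fall on every Wednesday and Saturday.
Next Wednesday: 2029-02-21.
The following Saturday is 2029-02-24.

2029-02-21, 2029-02-24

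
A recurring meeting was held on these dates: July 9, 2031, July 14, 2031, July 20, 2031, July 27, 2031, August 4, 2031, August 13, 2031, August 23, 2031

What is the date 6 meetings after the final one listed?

November 12, 2031

The spacing grows by 1 each time: 5, 6, 7, 8, 9, 10 days.
Next gap: 11 days. August 23, 2031 + 11 days = September 3, 2031.
Next gap: 12 days. September 3, 2031 + 12 days = September 15, 2031.
Next gap: 13 days. September 15, 2031 + 13 days = September 28, 2031.
Next gap: 14 days. September 28, 2031 + 14 days = October 12, 2031.
Next gap: 15 days. October 12, 2031 + 15 days = October 27, 2031.
Next gap: 16 days. October 27, 2031 + 16 days = November 12, 2031.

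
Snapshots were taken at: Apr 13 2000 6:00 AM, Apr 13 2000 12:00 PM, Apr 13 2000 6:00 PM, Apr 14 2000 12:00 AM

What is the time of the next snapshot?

Apr 14 2000 6:00 AM

Gaps: 6, 6, 6 hours — each event is 6 hours after the previous one.
Apr 14 2000 12:00 AM + 6 h = Apr 14 2000 6:00 AM.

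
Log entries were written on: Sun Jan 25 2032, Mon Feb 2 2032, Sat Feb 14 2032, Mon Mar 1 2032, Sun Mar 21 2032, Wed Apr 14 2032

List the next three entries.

Intervals are 8, 12, 16, 20, 24 days — an arithmetic progression with common difference 4.
Next gap: 28 days. Wed Apr 14 2032 + 28 days = Wed May 12 2032.
Next gap: 32 days. Wed May 12 2032 + 32 days = Sun Jun 13 2032.
Next gap: 36 days. Sun Jun 13 2032 + 36 days = Mon Jul 19 2032.

Wed May 12 2032, Sun Jun 13 2032, Mon Jul 19 2032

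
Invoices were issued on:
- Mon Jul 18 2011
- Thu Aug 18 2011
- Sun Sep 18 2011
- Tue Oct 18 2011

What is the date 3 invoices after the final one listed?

Wed Jan 18 2012

Gaps: 31, 31, 30 days — not constant. Every event is on the 18th of the month.
Pattern: the 18th of each month.
Next: November 2011 → Fri Nov 18 2011.
Next: December 2011 → Sun Dec 18 2011.
January 2012: Wed Jan 18 2012.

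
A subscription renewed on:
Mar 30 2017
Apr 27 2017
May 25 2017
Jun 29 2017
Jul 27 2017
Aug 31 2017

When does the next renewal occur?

Sep 28 2017

Every date is a Thursday; gaps 28, 28, 35, 28, 35 days.
Each is the last Thursday of its month (at least one falls on the 29th or later, ruling out '4th Thursday').
September 2017 ends with Thursday Sep 28 2017.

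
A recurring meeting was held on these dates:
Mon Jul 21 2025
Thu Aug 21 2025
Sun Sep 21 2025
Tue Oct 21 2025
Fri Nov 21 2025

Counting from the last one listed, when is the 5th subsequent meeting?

Tue Apr 21 2026

Each date is the 21st; the gaps (31, 31, 30, 31) track the month lengths.
The rule is the 21st of each month.
December 2025: Sun Dec 21 2025.
Next: January 2026 → Wed Jan 21 2026.
February 2026: Sat Feb 21 2026.
Next: March 2026 → Sat Mar 21 2026.
April 2026: Tue Apr 21 2026.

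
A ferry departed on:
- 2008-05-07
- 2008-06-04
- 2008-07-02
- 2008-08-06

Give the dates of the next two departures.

2008-09-03, 2008-10-01

These are Wednesdays at 28- or 35-day spacing (28, 28, 35).
The pattern: 1st Wednesday of the month.
September 2008 — 1st Wednesday is 2008-09-03.
October 2008 — 1st Wednesday is 2008-10-01.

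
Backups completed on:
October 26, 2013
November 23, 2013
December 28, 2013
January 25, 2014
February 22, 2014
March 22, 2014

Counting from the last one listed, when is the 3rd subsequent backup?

June 28, 2014

Gaps: 28, 35, 28, 28, 28 days — a mix of 28 and 35. Every date is a Saturday.
Each is the 4th Saturday of its month.
4th Saturday of April 2014: April 26, 2014.
May 2014 — 4th Saturday is May 24, 2014.
4th Saturday of June 2014: June 28, 2014.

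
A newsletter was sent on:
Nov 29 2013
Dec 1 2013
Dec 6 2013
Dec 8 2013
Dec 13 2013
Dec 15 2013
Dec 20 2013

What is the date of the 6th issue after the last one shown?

The gap pattern 2, 5, 2, 5, 2, 5 repeats every 2 events.
These are the Fridays and Sundays of each week.
Next Sunday: Dec 22 2013.
Next Friday: Dec 27 2013.
The following Sunday is Dec 29 2013.
Next Friday: Jan 3 2014.
Next Sunday: Jan 5 2014.
The following Friday is Jan 10 2014.

Jan 10 2014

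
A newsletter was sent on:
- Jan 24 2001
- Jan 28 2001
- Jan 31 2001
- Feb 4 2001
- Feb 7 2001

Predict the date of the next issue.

The gap pattern 4, 3, 4, 3 repeats every 2 events.
These are the Wednesdays and Sundays of each week.
The following Sunday is Feb 11 2001.

Feb 11 2001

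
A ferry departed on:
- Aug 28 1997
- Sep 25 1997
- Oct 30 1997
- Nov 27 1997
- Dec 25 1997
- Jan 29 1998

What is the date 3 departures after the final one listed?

These are Thursdays with 28, 35, 28, 28, 35-day gaps.
Each is the final Thursday of its month — Oct 30 1997 is past the 28th, so '4th Thursday' doesn't fit.
February 1998 ends with Thursday Feb 26 1998.
Last Thursday of March 1998: Mar 26 1998.
April 1998 ends with Thursday Apr 30 1998.

Apr 30 1998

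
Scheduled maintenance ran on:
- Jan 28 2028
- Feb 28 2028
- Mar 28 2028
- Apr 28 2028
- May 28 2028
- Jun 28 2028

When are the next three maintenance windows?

Each date is the 28th; the gaps (31, 29, 31, 30, 31) track the month lengths.
The rule is the 28th of each month.
Next: July 2028 → Jul 28 2028.
Next: August 2028 → Aug 28 2028.
Next: September 2028 → Sep 28 2028.

Jul 28 2028, Aug 28 2028, Sep 28 2028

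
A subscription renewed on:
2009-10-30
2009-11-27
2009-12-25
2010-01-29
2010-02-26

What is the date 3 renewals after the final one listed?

These are Fridays with 28, 28, 35, 28-day gaps.
Each is the final Friday of its month — 2009-10-30 is past the 28th, so '4th Friday' doesn't fit.
March 2010 ends with Friday 2010-03-26.
April 2010 ends with Friday 2010-04-30.
May 2010 ends with Friday 2010-05-28.

2010-05-28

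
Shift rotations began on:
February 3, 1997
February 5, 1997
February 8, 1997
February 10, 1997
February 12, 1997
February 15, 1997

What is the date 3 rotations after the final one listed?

February 22, 1997

The gap pattern 2, 3, 2, 2, 3 repeats every 3 events.
These are the Mondays, Wednesdays and Saturdays of each week.
Next Monday: February 17, 1997.
The following Wednesday is February 19, 1997.
The following Saturday is February 22, 1997.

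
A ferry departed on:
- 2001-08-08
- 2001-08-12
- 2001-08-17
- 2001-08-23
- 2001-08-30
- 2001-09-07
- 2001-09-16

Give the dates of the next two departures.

2001-09-26, 2001-10-07

Intervals are 4, 5, 6, 7, 8, 9 days — an arithmetic progression with common difference 1.
Next gap: 10 days. 2001-09-16 + 10 days = 2001-09-26.
Next gap: 11 days. 2001-09-26 + 11 days = 2001-10-07.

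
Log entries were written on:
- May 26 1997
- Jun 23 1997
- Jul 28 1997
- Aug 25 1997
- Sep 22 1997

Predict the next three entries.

Oct 27 1997, Nov 24 1997, Dec 22 1997

All dates are Mondays, 28, 35, 28, 28 days apart.
Specifically, the 4th Monday of each month.
October 1997 — 4th Monday is Oct 27 1997.
November 1997 — 4th Monday is Nov 24 1997.
4th Monday of December 1997: Dec 22 1997.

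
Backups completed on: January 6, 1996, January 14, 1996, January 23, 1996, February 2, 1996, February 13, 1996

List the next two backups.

Gaps: 8, 9, 10, 11 days — each gap is 1 larger than the previous one.
Next gap: 12 days. February 13, 1996 + 12 days = February 25, 1996.
Next gap: 13 days. February 25, 1996 + 13 days = March 9, 1996.

February 25, 1996; March 9, 1996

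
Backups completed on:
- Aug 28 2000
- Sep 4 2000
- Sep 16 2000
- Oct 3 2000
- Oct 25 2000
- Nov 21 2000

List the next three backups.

Dec 23 2000, Jan 29 2001, Mar 12 2001

Intervals are 7, 12, 17, 22, 27 days — an arithmetic progression with common difference 5.
Next gap: 32 days. Nov 21 2000 + 32 days = Dec 23 2000.
Next gap: 37 days. Dec 23 2000 + 37 days = Jan 29 2001.
Next gap: 42 days. Jan 29 2001 + 42 days = Mar 12 2001.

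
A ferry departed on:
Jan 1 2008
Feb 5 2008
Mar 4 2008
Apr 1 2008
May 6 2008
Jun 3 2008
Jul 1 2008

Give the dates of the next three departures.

Aug 5 2008, Sep 2 2008, Oct 7 2008

Gaps: 35, 28, 28, 35, 28, 28 days — a mix of 28 and 35. Every date is a Tuesday.
Each is the 1st Tuesday of its month.
August 2008 — 1st Tuesday is Aug 5 2008.
1st Tuesday of September 2008: Sep 2 2008.
October 2008 — 1st Tuesday is Oct 7 2008.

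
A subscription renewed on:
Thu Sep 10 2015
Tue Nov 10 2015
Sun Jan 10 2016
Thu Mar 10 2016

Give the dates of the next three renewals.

Tue May 10 2016, Sun Jul 10 2016, Sat Sep 10 2016

Gaps: 61, 61, 60 days — not constant. Every event is on the 10th of the month.
Pattern: the 10th of every 2 months.
Next: May 2016 → Tue May 10 2016.
July 2016: Sun Jul 10 2016.
September 2016: Sat Sep 10 2016.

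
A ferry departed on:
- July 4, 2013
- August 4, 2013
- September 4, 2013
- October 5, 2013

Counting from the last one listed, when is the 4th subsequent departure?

February 6, 2014

Gaps between consecutive events: 31, 31, 31 days — a constant 31-day interval.
October 5, 2013 + 31 days = November 5, 2013.
November 5, 2013 + 31 days = December 6, 2013.
December 6, 2013 + 31 days = January 6, 2014.
January 6, 2014 + 31 days = February 6, 2014.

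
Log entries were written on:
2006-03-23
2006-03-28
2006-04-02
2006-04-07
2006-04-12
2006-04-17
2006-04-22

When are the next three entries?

The spacing is 5, 5, 5, 5, 5, 5 days — always 5 days.
2006-04-22 + 5 days = 2006-04-27.
2006-04-27 + 5 days = 2006-05-02.
2006-05-02 + 5 days = 2006-05-07.

2006-04-27, 2006-05-02, 2006-05-07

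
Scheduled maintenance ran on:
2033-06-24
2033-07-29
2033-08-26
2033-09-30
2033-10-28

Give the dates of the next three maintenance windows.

2033-11-25, 2033-12-30, 2034-01-27

These are Fridays with 35, 28, 35, 28-day gaps.
Each is the final Friday of its month — 2033-07-29 is past the 28th, so '4th Friday' doesn't fit.
November 2033 ends with Friday 2033-11-25.
December 2033 ends with Friday 2033-12-30.
Last Friday of January 2034: 2034-01-27.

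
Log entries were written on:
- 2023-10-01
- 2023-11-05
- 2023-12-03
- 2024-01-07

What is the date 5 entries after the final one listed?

These are Sundays at 28- or 35-day spacing (35, 28, 35).
The pattern: 1st Sunday of the month.
1st Sunday of February 2024: 2024-02-04.
March 2024 — 1st Sunday is 2024-03-03.
1st Sunday of April 2024: 2024-04-07.
May 2024 — 1st Sunday is 2024-05-05.
1st Sunday of June 2024: 2024-06-02.

2024-06-02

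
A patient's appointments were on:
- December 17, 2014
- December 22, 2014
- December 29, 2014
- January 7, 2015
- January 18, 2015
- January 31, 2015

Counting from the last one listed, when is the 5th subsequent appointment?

May 6, 2015

Gaps: 5, 7, 9, 11, 13 days — each gap is 2 larger than the previous one.
Next gap: 15 days. January 31, 2015 + 15 days = February 15, 2015.
Next gap: 17 days. February 15, 2015 + 17 days = March 4, 2015.
Next gap: 19 days. March 4, 2015 + 19 days = March 23, 2015.
Next gap: 21 days. March 23, 2015 + 21 days = April 13, 2015.
Next gap: 23 days. April 13, 2015 + 23 days = May 6, 2015.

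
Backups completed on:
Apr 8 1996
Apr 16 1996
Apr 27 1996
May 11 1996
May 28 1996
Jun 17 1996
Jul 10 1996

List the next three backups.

The spacing grows by 3 each time: 8, 11, 14, 17, 20, 23 days.
Next gap: 26 days. Jul 10 1996 + 26 days = Aug 5 1996.
Next gap: 29 days. Aug 5 1996 + 29 days = Sep 3 1996.
Next gap: 32 days. Sep 3 1996 + 32 days = Oct 5 1996.

Aug 5 1996, Sep 3 1996, Oct 5 1996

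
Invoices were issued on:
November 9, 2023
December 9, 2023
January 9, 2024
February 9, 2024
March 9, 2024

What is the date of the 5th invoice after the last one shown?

Each date is the 9th; the gaps (30, 31, 31, 29) track the month lengths.
The rule is the 9th of each month.
Next: April 2024 → April 9, 2024.
Next: May 2024 → May 9, 2024.
June 2024: June 9, 2024.
Next: July 2024 → July 9, 2024.
August 2024: August 9, 2024.

August 9, 2024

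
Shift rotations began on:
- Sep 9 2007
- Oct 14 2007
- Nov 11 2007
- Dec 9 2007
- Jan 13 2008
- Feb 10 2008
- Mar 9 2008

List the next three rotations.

Gaps: 35, 28, 28, 35, 28, 28 days — a mix of 28 and 35. Every date is a Sunday.
Each is the 2nd Sunday of its month.
April 2008 — 2nd Sunday is Apr 13 2008.
2nd Sunday of May 2008: May 11 2008.
June 2008 — 2nd Sunday is Jun 8 2008.

Apr 13 2008, May 11 2008, Jun 8 2008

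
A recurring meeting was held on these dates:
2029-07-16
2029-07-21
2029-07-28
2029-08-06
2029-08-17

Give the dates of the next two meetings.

2029-08-30, 2029-09-14

Gaps: 5, 7, 9, 11 days — each gap is 2 larger than the previous one.
Next gap: 13 days. 2029-08-17 + 13 days = 2029-08-30.
Next gap: 15 days. 2029-08-30 + 15 days = 2029-09-14.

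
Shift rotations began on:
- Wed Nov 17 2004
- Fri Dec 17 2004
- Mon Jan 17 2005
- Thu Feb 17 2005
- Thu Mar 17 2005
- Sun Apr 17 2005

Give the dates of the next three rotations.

Gaps: 30, 31, 31, 28, 31 days — not constant. Every event is on the 17th of the month.
Pattern: the 17th of each month.
May 2005: Tue May 17 2005.
Next: June 2005 → Fri Jun 17 2005.
Next: July 2005 → Sun Jul 17 2005.

Tue May 17 2005, Fri Jun 17 2005, Sun Jul 17 2005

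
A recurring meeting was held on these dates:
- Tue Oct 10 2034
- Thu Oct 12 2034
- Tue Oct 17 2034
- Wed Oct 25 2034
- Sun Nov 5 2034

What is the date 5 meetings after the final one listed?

Tue Feb 13 2035

Intervals are 2, 5, 8, 11 days — an arithmetic progression with common difference 3.
Next gap: 14 days. Sun Nov 5 2034 + 14 days = Sun Nov 19 2034.
Next gap: 17 days. Sun Nov 19 2034 + 17 days = Wed Dec 6 2034.
Next gap: 20 days. Wed Dec 6 2034 + 20 days = Tue Dec 26 2034.
Next gap: 23 days. Tue Dec 26 2034 + 23 days = Thu Jan 18 2035.
Next gap: 26 days. Thu Jan 18 2035 + 26 days = Tue Feb 13 2035.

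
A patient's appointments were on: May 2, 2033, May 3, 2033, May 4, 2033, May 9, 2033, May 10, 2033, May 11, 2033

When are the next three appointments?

May 16, 2033; May 17, 2033; May 18, 2033

Every event lands on a Monday or Tuesday or Wednesday (gaps cycle 1, 1, 5, 1, 1).
So the schedule is: every Monday, Tuesday and Wednesday.
Next Monday: May 16, 2033.
Next Tuesday: May 17, 2033.
Next Wednesday: May 18, 2033.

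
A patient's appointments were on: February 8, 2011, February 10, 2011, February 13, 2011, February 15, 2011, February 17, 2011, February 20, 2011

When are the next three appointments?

The gap pattern 2, 3, 2, 2, 3 repeats every 3 events.
These are the Tuesdays, Thursdays and Sundays of each week.
Next Tuesday: February 22, 2011.
The following Thursday is February 24, 2011.
Next Sunday: February 27, 2011.

February 22, 2011; February 24, 2011; February 27, 2011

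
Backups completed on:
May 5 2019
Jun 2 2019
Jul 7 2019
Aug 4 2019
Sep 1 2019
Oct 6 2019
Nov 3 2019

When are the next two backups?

Dec 1 2019, Jan 5 2020

All dates are Sundays, 28, 35, 28, 28, 35, 28 days apart.
Specifically, the 1st Sunday of each month.
1st Sunday of December 2019: Dec 1 2019.
1st Sunday of January 2020: Jan 5 2020.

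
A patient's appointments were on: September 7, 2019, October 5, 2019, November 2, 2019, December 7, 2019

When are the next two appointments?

January 4, 2020; February 1, 2020

Gaps: 28, 28, 35 days — a mix of 28 and 35. Every date is a Saturday.
Each is the 1st Saturday of its month.
1st Saturday of January 2020: January 4, 2020.
1st Saturday of February 2020: February 1, 2020.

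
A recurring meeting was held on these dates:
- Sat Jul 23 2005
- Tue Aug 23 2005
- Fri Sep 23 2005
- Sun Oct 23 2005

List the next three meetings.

Wed Nov 23 2005, Fri Dec 23 2005, Mon Jan 23 2006

Each date is the 23rd; the gaps (31, 31, 30) track the month lengths.
The rule is the 23rd of each month.
Next: November 2005 → Wed Nov 23 2005.
Next: December 2005 → Fri Dec 23 2005.
Next: January 2006 → Mon Jan 23 2006.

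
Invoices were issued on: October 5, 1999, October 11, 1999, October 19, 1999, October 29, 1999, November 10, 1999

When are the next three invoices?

November 24, 1999; December 10, 1999; December 28, 1999

Intervals are 6, 8, 10, 12 days — an arithmetic progression with common difference 2.
Next gap: 14 days. November 10, 1999 + 14 days = November 24, 1999.
Next gap: 16 days. November 24, 1999 + 16 days = December 10, 1999.
Next gap: 18 days. December 10, 1999 + 18 days = December 28, 1999.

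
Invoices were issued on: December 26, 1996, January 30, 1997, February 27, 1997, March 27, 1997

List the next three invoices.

These are Thursdays with 35, 28, 28-day gaps.
Each is the final Thursday of its month — January 30, 1997 is past the 28th, so '4th Thursday' doesn't fit.
April 1997 ends with Thursday April 24, 1997.
Last Thursday of May 1997: May 29, 1997.
June 1997 ends with Thursday June 26, 1997.

April 24, 1997; May 29, 1997; June 26, 1997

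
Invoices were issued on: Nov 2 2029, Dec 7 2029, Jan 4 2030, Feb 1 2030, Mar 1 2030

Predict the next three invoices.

Apr 5 2030, May 3 2030, Jun 7 2030

All dates are Fridays, 35, 28, 28, 28 days apart.
Specifically, the 1st Friday of each month.
1st Friday of April 2030: Apr 5 2030.
1st Friday of May 2030: May 3 2030.
June 2030 — 1st Friday is Jun 7 2030.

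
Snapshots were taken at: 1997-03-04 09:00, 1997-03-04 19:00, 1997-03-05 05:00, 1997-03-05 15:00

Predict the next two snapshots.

Spacing: 10, 10, 10 h — constant 10 h.
1997-03-05 15:00 + 10 h = 1997-03-06 01:00.
1997-03-06 01:00 + 10 h = 1997-03-06 11:00.

1997-03-06 01:00, 1997-03-06 11:00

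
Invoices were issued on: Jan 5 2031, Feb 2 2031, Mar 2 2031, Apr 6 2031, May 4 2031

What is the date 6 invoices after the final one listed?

Nov 2 2031

Gaps: 28, 28, 35, 28 days — a mix of 28 and 35. Every date is a Sunday.
Each is the 1st Sunday of its month.
June 2031 — 1st Sunday is Jun 1 2031.
July 2031 — 1st Sunday is Jul 6 2031.
August 2031 — 1st Sunday is Aug 3 2031.
September 2031 — 1st Sunday is Sep 7 2031.
1st Sunday of October 2031: Oct 5 2031.
November 2031 — 1st Sunday is Nov 2 2031.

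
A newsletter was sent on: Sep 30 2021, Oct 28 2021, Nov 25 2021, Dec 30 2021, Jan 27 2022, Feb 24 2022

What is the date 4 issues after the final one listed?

These are Thursdays with 28, 28, 35, 28, 28-day gaps.
Each is the final Thursday of its month — Sep 30 2021 is past the 28th, so '4th Thursday' doesn't fit.
March 2022 ends with Thursday Mar 31 2022.
Last Thursday of April 2022: Apr 28 2022.
May 2022 ends with Thursday May 26 2022.
Last Thursday of June 2022: Jun 30 2022.

Jun 30 2022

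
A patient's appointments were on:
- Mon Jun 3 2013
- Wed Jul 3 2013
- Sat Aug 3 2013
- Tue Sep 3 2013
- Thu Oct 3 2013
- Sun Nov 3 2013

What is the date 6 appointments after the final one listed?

Each date is the 3rd; the gaps (30, 31, 31, 30, 31) track the month lengths.
The rule is the 3rd of each month.
December 2013: Tue Dec 3 2013.
Next: January 2014 → Fri Jan 3 2014.
Next: February 2014 → Mon Feb 3 2014.
March 2014: Mon Mar 3 2014.
April 2014: Thu Apr 3 2014.
May 2014: Sat May 3 2014.

Sat May 3 2014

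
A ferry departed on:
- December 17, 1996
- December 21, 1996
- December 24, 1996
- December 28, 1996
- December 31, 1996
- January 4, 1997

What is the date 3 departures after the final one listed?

Gaps: 4, 3, 4, 3, 4 days — not constant, but cyclic with period 2.
The events fall on every Tuesday and Saturday.
Next Tuesday: January 7, 1997.
The following Saturday is January 11, 1997.
Next Tuesday: January 14, 1997.

January 14, 1997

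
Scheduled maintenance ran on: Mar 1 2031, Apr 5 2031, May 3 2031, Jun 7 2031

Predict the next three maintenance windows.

Jul 5 2031, Aug 2 2031, Sep 6 2031

Gaps: 35, 28, 35 days — a mix of 28 and 35. Every date is a Saturday.
Each is the 1st Saturday of its month.
1st Saturday of July 2031: Jul 5 2031.
1st Saturday of August 2031: Aug 2 2031.
1st Saturday of September 2031: Sep 6 2031.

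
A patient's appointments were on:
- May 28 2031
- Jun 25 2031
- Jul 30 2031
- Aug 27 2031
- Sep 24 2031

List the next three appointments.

Oct 29 2031, Nov 26 2031, Dec 31 2031

Every date is a Wednesday; gaps 28, 35, 28, 28 days.
Each is the last Wednesday of its month (at least one falls on the 29th or later, ruling out '4th Wednesday').
October 2031 ends with Wednesday Oct 29 2031.
Last Wednesday of November 2031: Nov 26 2031.
December 2031 ends with Wednesday Dec 31 2031.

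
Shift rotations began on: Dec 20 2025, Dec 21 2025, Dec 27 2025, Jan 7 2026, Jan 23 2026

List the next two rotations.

Gaps: 1, 6, 11, 16 days — each gap is 5 larger than the previous one.
Next gap: 21 days. Jan 23 2026 + 21 days = Feb 13 2026.
Next gap: 26 days. Feb 13 2026 + 26 days = Mar 11 2026.

Feb 13 2026, Mar 11 2026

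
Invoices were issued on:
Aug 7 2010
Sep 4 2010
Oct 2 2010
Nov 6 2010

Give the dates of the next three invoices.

Gaps: 28, 28, 35 days — a mix of 28 and 35. Every date is a Saturday.
Each is the 1st Saturday of its month.
1st Saturday of December 2010: Dec 4 2010.
January 2011 — 1st Saturday is Jan 1 2011.
February 2011 — 1st Saturday is Feb 5 2011.

Dec 4 2010, Jan 1 2011, Feb 5 2011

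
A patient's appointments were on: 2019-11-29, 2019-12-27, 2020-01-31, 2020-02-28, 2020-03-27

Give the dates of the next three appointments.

2020-04-24, 2020-05-29, 2020-06-26

All Fridays; the gaps (28, 35, 28, 28) vary with month length.
This is the last Friday of each month.
Last Friday of April 2020: 2020-04-24.
May 2020 ends with Friday 2020-05-29.
Last Friday of June 2020: 2020-06-26.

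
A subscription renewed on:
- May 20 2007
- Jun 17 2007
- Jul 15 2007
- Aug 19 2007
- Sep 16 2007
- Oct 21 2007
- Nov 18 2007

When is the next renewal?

These are Sundays at 28- or 35-day spacing (28, 28, 35, 28, 35, 28).
The pattern: 3rd Sunday of the month.
December 2007 — 3rd Sunday is Dec 16 2007.

Dec 16 2007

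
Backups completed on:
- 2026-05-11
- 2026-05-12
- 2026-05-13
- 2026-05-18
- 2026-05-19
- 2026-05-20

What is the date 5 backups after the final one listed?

Gaps: 1, 1, 5, 1, 1 days — not constant, but cyclic with period 3.
The events fall on every Monday, Tuesday and Wednesday.
Next Monday: 2026-05-25.
The following Tuesday is 2026-05-26.
The following Wednesday is 2026-05-27.
The following Monday is 2026-06-01.
Next Tuesday: 2026-06-02.

2026-06-02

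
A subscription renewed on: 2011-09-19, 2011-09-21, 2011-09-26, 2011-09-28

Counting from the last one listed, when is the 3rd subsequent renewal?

Every event lands on a Monday or Wednesday (gaps cycle 2, 5, 2).
So the schedule is: every Monday and Wednesday.
Next Monday: 2011-10-03.
The following Wednesday is 2011-10-05.
The following Monday is 2011-10-10.

2011-10-10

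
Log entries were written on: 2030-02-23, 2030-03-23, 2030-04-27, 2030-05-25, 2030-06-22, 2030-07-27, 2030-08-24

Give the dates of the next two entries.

These are Saturdays at 28- or 35-day spacing (28, 35, 28, 28, 35, 28).
The pattern: 4th Saturday of the month.
September 2030 — 4th Saturday is 2030-09-28.
October 2030 — 4th Saturday is 2030-10-26.

2030-09-28, 2030-10-26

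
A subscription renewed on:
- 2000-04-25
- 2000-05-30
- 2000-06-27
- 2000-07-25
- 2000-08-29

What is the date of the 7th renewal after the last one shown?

2001-03-27

All Tuesdays; the gaps (35, 28, 28, 35) vary with month length.
This is the last Tuesday of each month.
September 2000 ends with Tuesday 2000-09-26.
Last Tuesday of October 2000: 2000-10-31.
Last Tuesday of November 2000: 2000-11-28.
December 2000 ends with Tuesday 2000-12-26.
Last Tuesday of January 2001: 2001-01-30.
February 2001 ends with Tuesday 2001-02-27.
Last Tuesday of March 2001: 2001-03-27.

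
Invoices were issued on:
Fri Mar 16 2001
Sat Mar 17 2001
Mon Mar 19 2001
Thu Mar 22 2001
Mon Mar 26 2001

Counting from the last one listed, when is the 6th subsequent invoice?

Gaps: 1, 2, 3, 4 days — each gap is 1 larger than the previous one.
Next gap: 5 days. Mon Mar 26 2001 + 5 days = Sat Mar 31 2001.
Next gap: 6 days. Sat Mar 31 2001 + 6 days = Fri Apr 6 2001.
Next gap: 7 days. Fri Apr 6 2001 + 7 days = Fri Apr 13 2001.
Next gap: 8 days. Fri Apr 13 2001 + 8 days = Sat Apr 21 2001.
Next gap: 9 days. Sat Apr 21 2001 + 9 days = Mon Apr 30 2001.
Next gap: 10 days. Mon Apr 30 2001 + 10 days = Thu May 10 2001.

Thu May 10 2001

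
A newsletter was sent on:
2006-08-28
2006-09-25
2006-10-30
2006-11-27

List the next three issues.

2006-12-25, 2007-01-29, 2007-02-26

All Mondays; the gaps (28, 35, 28) vary with month length.
This is the last Monday of each month.
Last Monday of December 2006: 2006-12-25.
Last Monday of January 2007: 2007-01-29.
February 2007 ends with Monday 2007-02-26.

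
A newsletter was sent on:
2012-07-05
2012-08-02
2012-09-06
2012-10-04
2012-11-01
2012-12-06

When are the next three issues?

2013-01-03, 2013-02-07, 2013-03-07

These are Thursdays at 28- or 35-day spacing (28, 35, 28, 28, 35).
The pattern: 1st Thursday of the month.
January 2013 — 1st Thursday is 2013-01-03.
1st Thursday of February 2013: 2013-02-07.
1st Thursday of March 2013: 2013-03-07.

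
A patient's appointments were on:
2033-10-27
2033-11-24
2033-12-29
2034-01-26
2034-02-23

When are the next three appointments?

2034-03-30, 2034-04-27, 2034-05-25

Every date is a Thursday; gaps 28, 35, 28, 28 days.
Each is the last Thursday of its month (at least one falls on the 29th or later, ruling out '4th Thursday').
March 2034 ends with Thursday 2034-03-30.
April 2034 ends with Thursday 2034-04-27.
Last Thursday of May 2034: 2034-05-25.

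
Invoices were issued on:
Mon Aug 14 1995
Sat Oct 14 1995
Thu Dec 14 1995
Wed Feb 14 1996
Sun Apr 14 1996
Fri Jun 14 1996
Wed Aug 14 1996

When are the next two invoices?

Mon Oct 14 1996, Sat Dec 14 1996

The day-of-month is always 14 (61, 61, 62, 60, 61, 61 days between events).
So this recurs on the 14th of every 2 months.
Next: October 1996 → Mon Oct 14 1996.
Next: December 1996 → Sat Dec 14 1996.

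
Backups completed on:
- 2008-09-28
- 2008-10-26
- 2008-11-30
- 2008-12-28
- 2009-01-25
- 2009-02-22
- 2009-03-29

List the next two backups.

2009-04-26, 2009-05-31

All Sundays; the gaps (28, 35, 28, 28, 28, 35) vary with month length.
This is the last Sunday of each month.
Last Sunday of April 2009: 2009-04-26.
Last Sunday of May 2009: 2009-05-31.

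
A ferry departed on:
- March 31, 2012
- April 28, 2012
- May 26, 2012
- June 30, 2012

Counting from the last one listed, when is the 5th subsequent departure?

These are Saturdays with 28, 28, 35-day gaps.
Each is the final Saturday of its month — March 31, 2012 is past the 28th, so '4th Saturday' doesn't fit.
Last Saturday of July 2012: July 28, 2012.
August 2012 ends with Saturday August 25, 2012.
Last Saturday of September 2012: September 29, 2012.
Last Saturday of October 2012: October 27, 2012.
Last Saturday of November 2012: November 24, 2012.

November 24, 2012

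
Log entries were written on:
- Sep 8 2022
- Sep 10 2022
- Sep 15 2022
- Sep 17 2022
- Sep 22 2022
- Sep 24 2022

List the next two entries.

Sep 29 2022, Oct 1 2022

Every event lands on a Thursday or Saturday (gaps cycle 2, 5, 2, 5, 2).
So the schedule is: every Thursday and Saturday.
Next Thursday: Sep 29 2022.
The following Saturday is Oct 1 2022.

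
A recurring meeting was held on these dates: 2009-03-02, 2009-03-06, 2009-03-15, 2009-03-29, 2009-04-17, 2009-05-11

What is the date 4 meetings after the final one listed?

Intervals are 4, 9, 14, 19, 24 days — an arithmetic progression with common difference 5.
Next gap: 29 days. 2009-05-11 + 29 days = 2009-06-09.
Next gap: 34 days. 2009-06-09 + 34 days = 2009-07-13.
Next gap: 39 days. 2009-07-13 + 39 days = 2009-08-21.
Next gap: 44 days. 2009-08-21 + 44 days = 2009-10-04.

2009-10-04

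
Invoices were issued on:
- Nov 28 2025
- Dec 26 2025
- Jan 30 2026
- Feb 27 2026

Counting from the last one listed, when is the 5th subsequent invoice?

Jul 31 2026

All Fridays; the gaps (28, 35, 28) vary with month length.
This is the last Friday of each month.
March 2026 ends with Friday Mar 27 2026.
April 2026 ends with Friday Apr 24 2026.
May 2026 ends with Friday May 29 2026.
June 2026 ends with Friday Jun 26 2026.
Last Friday of July 2026: Jul 31 2026.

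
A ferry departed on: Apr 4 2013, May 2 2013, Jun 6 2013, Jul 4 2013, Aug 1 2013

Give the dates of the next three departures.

Sep 5 2013, Oct 3 2013, Nov 7 2013

All dates are Thursdays, 28, 35, 28, 28 days apart.
Specifically, the 1st Thursday of each month.
1st Thursday of September 2013: Sep 5 2013.
1st Thursday of October 2013: Oct 3 2013.
November 2013 — 1st Thursday is Nov 7 2013.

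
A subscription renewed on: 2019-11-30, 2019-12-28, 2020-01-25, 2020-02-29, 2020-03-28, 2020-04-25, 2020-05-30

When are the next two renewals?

2020-06-27, 2020-07-25

Every date is a Saturday; gaps 28, 28, 35, 28, 28, 35 days.
Each is the last Saturday of its month (at least one falls on the 29th or later, ruling out '4th Saturday').
Last Saturday of June 2020: 2020-06-27.
Last Saturday of July 2020: 2020-07-25.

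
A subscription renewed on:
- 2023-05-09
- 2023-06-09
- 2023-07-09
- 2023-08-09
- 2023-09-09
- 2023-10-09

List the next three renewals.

2023-11-09, 2023-12-09, 2024-01-09

Gaps: 31, 30, 31, 31, 30 days — not constant. Every event is on the 9th of the month.
Pattern: the 9th of each month.
Next: November 2023 → 2023-11-09.
December 2023: 2023-12-09.
January 2024: 2024-01-09.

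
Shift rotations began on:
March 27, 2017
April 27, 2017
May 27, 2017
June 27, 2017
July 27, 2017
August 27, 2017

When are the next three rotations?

Gaps: 31, 30, 31, 30, 31 days — not constant. Every event is on the 27th of the month.
Pattern: the 27th of each month.
September 2017: September 27, 2017.
October 2017: October 27, 2017.
November 2017: November 27, 2017.

September 27, 2017; October 27, 2017; November 27, 2017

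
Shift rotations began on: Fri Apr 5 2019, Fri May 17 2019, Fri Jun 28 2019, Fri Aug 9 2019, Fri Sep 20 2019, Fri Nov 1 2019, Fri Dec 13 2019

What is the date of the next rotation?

Fri Jan 24 2020

The spacing is 42, 42, 42, 42, 42, 42 days — always 42 days.
Fri Dec 13 2019 + 42 days = Fri Jan 24 2020.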